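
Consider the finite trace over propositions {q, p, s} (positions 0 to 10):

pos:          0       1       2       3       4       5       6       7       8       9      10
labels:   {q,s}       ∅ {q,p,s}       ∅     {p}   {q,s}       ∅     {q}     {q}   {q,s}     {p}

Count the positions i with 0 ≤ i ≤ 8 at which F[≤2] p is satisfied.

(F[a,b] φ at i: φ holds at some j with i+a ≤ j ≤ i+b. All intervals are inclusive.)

Evaluate at each i in [0,8]:
  i=0: ✓ (witness j=2)
  i=1: ✓ (witness j=2)
  i=2: ✓ (witness j=2)
  i=3: ✓ (witness j=4)
  i=4: ✓ (witness j=4)
  i=5: ✗ (none in [5,7])
  i=6: ✗ (none in [6,8])
  i=7: ✗ (none in [7,9])
  i=8: ✓ (witness j=10)
Positions where it holds: {0, 1, 2, 3, 4, 8} → 6.

6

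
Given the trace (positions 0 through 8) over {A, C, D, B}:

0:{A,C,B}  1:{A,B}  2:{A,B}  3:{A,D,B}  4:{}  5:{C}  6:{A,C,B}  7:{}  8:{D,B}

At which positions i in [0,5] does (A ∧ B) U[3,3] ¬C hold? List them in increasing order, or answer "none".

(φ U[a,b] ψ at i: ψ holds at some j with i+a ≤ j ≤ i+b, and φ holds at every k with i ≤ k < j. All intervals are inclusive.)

Evaluate at each i in [0,5]:
  i=0: ✓ (rhs at j=3; lhs holds on [0,2])
  i=1: ✓ (rhs at j=4; lhs holds on [1,3])
  i=2: ✗ (no rhs in [5,5])
  i=3: ✗ (no rhs in [6,6])
  i=4: ✗ (lhs fails at k=4 before rhs at j=7)
  i=5: ✗ (lhs fails at k=5 before rhs at j=8)

0, 1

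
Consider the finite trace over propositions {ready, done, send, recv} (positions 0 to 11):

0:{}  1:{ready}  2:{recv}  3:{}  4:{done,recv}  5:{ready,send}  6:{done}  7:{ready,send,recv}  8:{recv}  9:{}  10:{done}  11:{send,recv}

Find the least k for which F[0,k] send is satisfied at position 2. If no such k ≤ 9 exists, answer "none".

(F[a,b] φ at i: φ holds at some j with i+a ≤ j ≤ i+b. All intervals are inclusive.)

3

Scan j = 2,3,… for send:
  j=2: fails
  j=3: fails
  j=4: fails
  j=5: holds
First hit at j=5, so smallest k = 5-2 = 3.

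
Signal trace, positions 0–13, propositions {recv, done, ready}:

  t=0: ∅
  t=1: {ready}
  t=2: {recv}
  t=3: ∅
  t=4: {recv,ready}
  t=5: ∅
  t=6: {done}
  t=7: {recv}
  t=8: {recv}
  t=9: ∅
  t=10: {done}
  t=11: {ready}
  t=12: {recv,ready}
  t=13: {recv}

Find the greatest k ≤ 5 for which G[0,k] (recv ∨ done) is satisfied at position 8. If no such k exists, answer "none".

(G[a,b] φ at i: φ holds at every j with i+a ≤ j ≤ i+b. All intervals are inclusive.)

0

(recv ∨ done) must hold from j=8 onward; find where it first fails.
  j=8: holds
  j=9: fails
Holds on [8,8], so largest k = 0.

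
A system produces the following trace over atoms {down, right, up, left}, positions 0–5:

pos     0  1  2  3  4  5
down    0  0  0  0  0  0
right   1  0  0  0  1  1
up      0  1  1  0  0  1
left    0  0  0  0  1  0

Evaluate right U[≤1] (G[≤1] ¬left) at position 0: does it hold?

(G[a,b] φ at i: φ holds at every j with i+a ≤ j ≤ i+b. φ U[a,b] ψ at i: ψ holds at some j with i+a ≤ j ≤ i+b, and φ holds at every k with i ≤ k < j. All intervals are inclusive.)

True

Need some j in [0,1] with G[≤1] ¬left, and right at every k in [0,j-1].
  j=0: G[≤1] ¬left holds; no prefix to check → satisfied.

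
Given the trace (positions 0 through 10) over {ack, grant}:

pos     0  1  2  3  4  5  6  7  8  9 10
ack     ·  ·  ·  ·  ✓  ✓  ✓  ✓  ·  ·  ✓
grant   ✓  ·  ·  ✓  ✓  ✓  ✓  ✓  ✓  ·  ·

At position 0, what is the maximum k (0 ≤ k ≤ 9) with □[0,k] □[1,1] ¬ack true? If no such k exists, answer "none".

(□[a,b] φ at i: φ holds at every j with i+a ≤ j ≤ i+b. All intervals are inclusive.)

□[1,1] ¬ack must hold from j=0 onward; find where it first fails.
  j=0: holds
  j=1: holds
  j=2: holds
  j=3: fails
Holds on [0,2], so largest k = 2.

2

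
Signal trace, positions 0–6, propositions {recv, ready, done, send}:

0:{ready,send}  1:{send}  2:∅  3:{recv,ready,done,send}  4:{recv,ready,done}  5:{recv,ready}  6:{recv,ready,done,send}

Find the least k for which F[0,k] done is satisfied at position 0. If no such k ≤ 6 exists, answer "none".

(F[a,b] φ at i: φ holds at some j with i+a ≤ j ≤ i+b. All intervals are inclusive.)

Scan j = 0,1,… for done:
  j=0: fails
  j=1: fails
  j=2: fails
  j=3: holds
First hit at j=3, so smallest k = 3-0 = 3.

3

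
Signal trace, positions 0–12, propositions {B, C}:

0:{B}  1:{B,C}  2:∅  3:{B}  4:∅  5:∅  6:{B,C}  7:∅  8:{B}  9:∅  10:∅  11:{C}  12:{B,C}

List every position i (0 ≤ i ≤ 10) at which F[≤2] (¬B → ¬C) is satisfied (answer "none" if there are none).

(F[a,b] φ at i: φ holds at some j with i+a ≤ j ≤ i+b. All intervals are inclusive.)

Evaluate at each i in [0,10]:
  i=0: ✓ (witness j=0)
  i=1: ✓ (witness j=1)
  i=2: ✓ (witness j=2)
  i=3: ✓ (witness j=3)
  i=4: ✓ (witness j=4)
  i=5: ✓ (witness j=5)
  i=6: ✓ (witness j=6)
  i=7: ✓ (witness j=7)
  i=8: ✓ (witness j=8)
  i=9: ✓ (witness j=9)
  i=10: ✓ (witness j=10)

0, 1, 2, 3, 4, 5, 6, 7, 8, 9, 10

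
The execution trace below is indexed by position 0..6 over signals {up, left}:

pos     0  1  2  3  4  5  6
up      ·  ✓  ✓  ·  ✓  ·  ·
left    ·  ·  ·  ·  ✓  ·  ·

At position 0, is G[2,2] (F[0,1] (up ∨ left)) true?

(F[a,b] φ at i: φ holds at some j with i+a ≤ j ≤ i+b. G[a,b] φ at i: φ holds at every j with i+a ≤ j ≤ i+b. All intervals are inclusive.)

True

Check F[0,1] (up ∨ left) at every j in [2,2]:
  j=2: holds (witness at 2)
All positions satisfy it → formula holds.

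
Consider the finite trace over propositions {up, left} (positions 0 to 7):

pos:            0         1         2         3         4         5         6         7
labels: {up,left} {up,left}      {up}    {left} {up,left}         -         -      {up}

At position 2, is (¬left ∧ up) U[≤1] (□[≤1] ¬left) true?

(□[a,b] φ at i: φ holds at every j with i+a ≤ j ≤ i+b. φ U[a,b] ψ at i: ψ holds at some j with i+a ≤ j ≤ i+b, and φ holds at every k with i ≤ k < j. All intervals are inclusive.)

False

Need some j in [2,3] with □[≤1] ¬left, and (¬left ∧ up) at every k in [2,j-1].
  j=2: □[≤1] ¬left — fails at 3.
  j=3: □[≤1] ¬left — fails at 3.
No j in the window works → until fails.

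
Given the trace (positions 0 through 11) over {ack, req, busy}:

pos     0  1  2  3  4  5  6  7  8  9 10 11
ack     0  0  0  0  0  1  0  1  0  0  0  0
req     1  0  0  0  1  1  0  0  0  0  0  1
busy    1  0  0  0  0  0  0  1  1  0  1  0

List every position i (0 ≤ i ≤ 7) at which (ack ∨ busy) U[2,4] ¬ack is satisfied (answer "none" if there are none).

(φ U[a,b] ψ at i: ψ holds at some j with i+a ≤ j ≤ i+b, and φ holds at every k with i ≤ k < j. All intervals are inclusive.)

7

Evaluate at each i in [0,7]:
  i=0: ✗ (lhs fails at k=1 before rhs at j=2)
  i=1: ✗ (lhs fails at k=1 before rhs at j=3)
  i=2: ✗ (lhs fails at k=2 before rhs at j=4)
  i=3: ✗ (lhs fails at k=3 before rhs at j=6)
  i=4: ✗ (lhs fails at k=4 before rhs at j=6)
  i=5: ✗ (lhs fails at k=6 before rhs at j=8)
  i=6: ✗ (lhs fails at k=6 before rhs at j=8)
  i=7: ✓ (rhs at j=9; lhs holds on [7,8])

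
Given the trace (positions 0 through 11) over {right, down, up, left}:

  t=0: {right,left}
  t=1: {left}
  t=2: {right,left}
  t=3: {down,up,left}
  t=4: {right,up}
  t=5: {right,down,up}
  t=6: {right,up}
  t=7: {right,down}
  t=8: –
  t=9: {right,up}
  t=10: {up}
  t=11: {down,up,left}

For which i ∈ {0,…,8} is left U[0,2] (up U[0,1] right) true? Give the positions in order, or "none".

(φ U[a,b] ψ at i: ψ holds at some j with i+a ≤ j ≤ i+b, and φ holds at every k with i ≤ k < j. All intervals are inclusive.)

0, 1, 2, 3, 4, 5, 6, 7

Evaluate at each i in [0,8]:
  i=0: ✓ (rhs at j=0)
  i=1: ✓ (rhs at j=2; lhs holds on [1,1])
  i=2: ✓ (rhs at j=2)
  i=3: ✓ (rhs at j=3)
  i=4: ✓ (rhs at j=4)
  i=5: ✓ (rhs at j=5)
  i=6: ✓ (rhs at j=6)
  i=7: ✓ (rhs at j=7)
  i=8: ✗ (lhs fails at k=8 before rhs at j=9)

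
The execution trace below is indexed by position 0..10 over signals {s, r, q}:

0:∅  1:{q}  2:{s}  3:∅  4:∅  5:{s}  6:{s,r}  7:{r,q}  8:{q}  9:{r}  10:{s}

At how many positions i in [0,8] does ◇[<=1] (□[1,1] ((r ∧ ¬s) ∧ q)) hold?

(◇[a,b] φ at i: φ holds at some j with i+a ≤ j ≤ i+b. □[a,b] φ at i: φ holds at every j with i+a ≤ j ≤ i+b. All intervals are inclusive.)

2

Evaluate at each i in [0,8]:
  i=0: ✗ (none in [0,1])
  i=1: ✗ (none in [1,2])
  i=2: ✗ (none in [2,3])
  i=3: ✗ (none in [3,4])
  i=4: ✗ (none in [4,5])
  i=5: ✓ (witness j=6)
  i=6: ✓ (witness j=6)
  i=7: ✗ (none in [7,8])
  i=8: ✗ (none in [8,9])
Positions where it holds: {5, 6} → 2.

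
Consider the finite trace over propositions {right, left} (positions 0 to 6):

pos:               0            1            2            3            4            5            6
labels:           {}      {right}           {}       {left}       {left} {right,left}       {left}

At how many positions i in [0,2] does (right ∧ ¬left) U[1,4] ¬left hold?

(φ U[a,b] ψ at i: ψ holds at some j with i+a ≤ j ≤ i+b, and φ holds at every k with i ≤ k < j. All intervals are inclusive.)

1

Evaluate at each i in [0,2]:
  i=0: ✗ (lhs fails at k=0 before rhs at j=1)
  i=1: ✓ (rhs at j=2; lhs holds on [1,1])
  i=2: ✗ (no rhs in [3,6])
Positions where it holds: {1} → 1.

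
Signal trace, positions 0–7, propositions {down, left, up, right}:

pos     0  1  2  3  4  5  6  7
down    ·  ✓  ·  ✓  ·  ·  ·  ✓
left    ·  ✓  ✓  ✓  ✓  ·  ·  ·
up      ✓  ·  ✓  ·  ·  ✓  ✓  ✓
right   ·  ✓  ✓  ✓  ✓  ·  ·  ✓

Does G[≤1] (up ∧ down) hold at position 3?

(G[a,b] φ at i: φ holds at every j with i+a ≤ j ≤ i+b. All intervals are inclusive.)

Check (up ∧ down) at every j in [3,4]:
  j=3: false
  j=4: false
Fails at j=3 → formula fails.

Does not hold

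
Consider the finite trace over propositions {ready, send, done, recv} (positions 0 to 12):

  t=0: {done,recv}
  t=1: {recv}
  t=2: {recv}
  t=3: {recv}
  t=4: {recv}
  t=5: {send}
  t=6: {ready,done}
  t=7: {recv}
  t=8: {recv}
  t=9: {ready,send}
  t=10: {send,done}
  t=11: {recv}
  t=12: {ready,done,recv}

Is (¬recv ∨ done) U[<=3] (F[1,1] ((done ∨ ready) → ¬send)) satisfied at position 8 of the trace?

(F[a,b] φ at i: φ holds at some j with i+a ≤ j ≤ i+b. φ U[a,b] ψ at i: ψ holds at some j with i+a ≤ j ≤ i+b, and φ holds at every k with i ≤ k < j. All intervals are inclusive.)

Need some j in [8,11] with F[1,1] ((done ∨ ready) → ¬send), and (¬recv ∨ done) at every k in [8,j-1].
  j=8: F[1,1] ((done ∨ ready) → ¬send) — fails (none in [9,9]).
  j=9: F[1,1] ((done ∨ ready) → ¬send) — fails (none in [10,10]).
  j=10: F[1,1] ((done ∨ ready) → ¬send) holds, but (¬recv ∨ done) fails at k=8 → not this j.
  j=11: F[1,1] ((done ∨ ready) → ¬send) holds, but (¬recv ∨ done) fails at k=8 → not this j.
No j in the window works → until fails.

No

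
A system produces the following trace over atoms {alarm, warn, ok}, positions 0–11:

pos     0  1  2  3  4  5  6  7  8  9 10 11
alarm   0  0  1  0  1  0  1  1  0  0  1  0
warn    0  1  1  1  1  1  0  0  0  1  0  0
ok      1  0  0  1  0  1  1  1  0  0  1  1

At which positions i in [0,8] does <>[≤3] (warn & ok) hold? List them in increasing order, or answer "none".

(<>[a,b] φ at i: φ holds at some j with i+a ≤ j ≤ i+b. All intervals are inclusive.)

Evaluate at each i in [0,8]:
  i=0: ✓ (witness j=3)
  i=1: ✓ (witness j=3)
  i=2: ✓ (witness j=3)
  i=3: ✓ (witness j=3)
  i=4: ✓ (witness j=5)
  i=5: ✓ (witness j=5)
  i=6: ✗ (none in [6,9])
  i=7: ✗ (none in [7,10])
  i=8: ✗ (none in [8,11])

0, 1, 2, 3, 4, 5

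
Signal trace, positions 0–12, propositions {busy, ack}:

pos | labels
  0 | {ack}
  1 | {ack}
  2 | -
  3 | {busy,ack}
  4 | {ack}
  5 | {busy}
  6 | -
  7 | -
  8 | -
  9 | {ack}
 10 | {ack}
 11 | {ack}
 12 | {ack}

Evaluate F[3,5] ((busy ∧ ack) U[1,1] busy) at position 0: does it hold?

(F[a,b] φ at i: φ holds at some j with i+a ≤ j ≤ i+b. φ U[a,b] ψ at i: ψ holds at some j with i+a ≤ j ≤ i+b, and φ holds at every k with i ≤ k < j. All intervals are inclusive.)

No

Check ((busy ∧ ack) U[1,1] busy) at each j in [3,5]:
  j=3: fails
  j=4: fails
  j=5: fails
No position in the window satisfies it → formula fails.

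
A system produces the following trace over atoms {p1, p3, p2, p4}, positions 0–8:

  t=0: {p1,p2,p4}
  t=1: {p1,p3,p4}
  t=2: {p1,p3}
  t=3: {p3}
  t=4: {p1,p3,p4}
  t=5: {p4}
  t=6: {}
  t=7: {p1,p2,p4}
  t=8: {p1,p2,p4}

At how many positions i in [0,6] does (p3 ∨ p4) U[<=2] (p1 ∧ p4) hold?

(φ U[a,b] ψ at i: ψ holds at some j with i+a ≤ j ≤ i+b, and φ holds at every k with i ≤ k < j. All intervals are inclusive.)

5

Evaluate at each i in [0,6]:
  i=0: ✓ (rhs at j=0)
  i=1: ✓ (rhs at j=1)
  i=2: ✓ (rhs at j=4; lhs holds on [2,3])
  i=3: ✓ (rhs at j=4; lhs holds on [3,3])
  i=4: ✓ (rhs at j=4)
  i=5: ✗ (lhs fails at k=6 before rhs at j=7)
  i=6: ✗ (lhs fails at k=6 before rhs at j=7)
Positions where it holds: {0, 1, 2, 3, 4} → 5.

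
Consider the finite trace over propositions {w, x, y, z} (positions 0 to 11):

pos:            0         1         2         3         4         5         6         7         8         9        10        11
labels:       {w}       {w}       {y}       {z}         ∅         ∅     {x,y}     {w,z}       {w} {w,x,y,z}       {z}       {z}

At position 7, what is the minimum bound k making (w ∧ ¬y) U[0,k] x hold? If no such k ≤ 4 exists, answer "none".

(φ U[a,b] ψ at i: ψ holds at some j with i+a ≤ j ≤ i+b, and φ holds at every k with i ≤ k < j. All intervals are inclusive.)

2

Need earliest j ≥ 7 with x, and (w ∧ ¬y) at every k in [7,j-1].
  j=7: rhs fails.
  j=8: rhs fails.
  j=9: rhs holds; lhs holds on [7,8]. k = 2.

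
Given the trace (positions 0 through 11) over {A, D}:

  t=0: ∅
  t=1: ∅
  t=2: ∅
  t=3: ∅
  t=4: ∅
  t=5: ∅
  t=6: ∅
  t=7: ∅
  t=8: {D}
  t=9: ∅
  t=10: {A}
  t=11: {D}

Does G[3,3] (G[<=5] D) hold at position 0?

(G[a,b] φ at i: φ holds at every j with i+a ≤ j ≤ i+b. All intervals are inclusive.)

Does not hold

Check G[<=5] D at every j in [3,3]:
  j=3: fails at 3
Fails at j=3 → formula fails.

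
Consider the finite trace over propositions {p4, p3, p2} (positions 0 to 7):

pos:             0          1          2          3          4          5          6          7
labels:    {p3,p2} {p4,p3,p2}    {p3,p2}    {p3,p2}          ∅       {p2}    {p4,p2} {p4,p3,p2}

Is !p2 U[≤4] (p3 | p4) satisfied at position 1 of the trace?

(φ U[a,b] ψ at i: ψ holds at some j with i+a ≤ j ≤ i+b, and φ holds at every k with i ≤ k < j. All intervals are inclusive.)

Need some j in [1,5] with (p3 | p4), and !p2 at every k in [1,j-1].
  j=1: (p3 | p4) holds; no prefix to check → satisfied.

True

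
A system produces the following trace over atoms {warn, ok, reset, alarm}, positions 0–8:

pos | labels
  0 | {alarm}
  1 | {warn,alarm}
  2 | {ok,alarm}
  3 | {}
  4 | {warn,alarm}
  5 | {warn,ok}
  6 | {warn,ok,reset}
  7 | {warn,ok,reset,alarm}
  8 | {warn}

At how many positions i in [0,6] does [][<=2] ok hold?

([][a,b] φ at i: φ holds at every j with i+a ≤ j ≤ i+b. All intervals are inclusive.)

1

Evaluate at each i in [0,6]:
  i=0: ✗ (fails at j=0)
  i=1: ✗ (fails at j=1)
  i=2: ✗ (fails at j=3)
  i=3: ✗ (fails at j=3)
  i=4: ✗ (fails at j=4)
  i=5: ✓ (all of [5,7])
  i=6: ✗ (fails at j=8)
Positions where it holds: {5} → 1.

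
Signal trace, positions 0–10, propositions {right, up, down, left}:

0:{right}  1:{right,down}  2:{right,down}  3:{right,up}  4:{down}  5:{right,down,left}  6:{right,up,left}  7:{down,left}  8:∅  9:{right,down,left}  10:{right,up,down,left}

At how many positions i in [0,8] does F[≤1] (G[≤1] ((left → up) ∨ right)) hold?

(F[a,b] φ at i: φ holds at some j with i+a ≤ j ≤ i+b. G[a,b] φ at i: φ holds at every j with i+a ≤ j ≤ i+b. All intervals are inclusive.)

8

Evaluate at each i in [0,8]:
  i=0: ✓ (witness j=0)
  i=1: ✓ (witness j=1)
  i=2: ✓ (witness j=2)
  i=3: ✓ (witness j=3)
  i=4: ✓ (witness j=4)
  i=5: ✓ (witness j=5)
  i=6: ✗ (none in [6,7])
  i=7: ✓ (witness j=8)
  i=8: ✓ (witness j=8)
Positions where it holds: {0, 1, 2, 3, 4, 5, 7, 8} → 8.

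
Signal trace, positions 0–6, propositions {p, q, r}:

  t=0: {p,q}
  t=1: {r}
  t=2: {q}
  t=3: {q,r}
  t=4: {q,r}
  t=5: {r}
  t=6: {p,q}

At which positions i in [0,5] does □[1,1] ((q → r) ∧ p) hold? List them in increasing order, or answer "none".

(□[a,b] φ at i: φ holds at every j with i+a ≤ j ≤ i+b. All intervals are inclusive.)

none

Evaluate at each i in [0,5]:
  i=0: ✗ (fails at j=1)
  i=1: ✗ (fails at j=2)
  i=2: ✗ (fails at j=3)
  i=3: ✗ (fails at j=4)
  i=4: ✗ (fails at j=5)
  i=5: ✗ (fails at j=6)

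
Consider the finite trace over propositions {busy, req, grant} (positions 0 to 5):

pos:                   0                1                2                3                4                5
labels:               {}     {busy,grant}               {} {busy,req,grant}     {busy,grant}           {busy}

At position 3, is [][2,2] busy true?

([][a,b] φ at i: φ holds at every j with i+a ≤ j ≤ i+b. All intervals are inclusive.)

Check busy at every j in [5,5]:
  j=5: true
All positions satisfy it → formula holds.

Yes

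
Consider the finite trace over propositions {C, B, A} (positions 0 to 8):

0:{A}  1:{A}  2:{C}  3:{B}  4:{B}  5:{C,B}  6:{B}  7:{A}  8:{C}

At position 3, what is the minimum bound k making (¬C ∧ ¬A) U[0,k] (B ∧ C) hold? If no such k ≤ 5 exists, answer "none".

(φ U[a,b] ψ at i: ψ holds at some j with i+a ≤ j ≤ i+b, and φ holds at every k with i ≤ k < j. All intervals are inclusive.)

Need earliest j ≥ 3 with (B ∧ C), and (¬C ∧ ¬A) at every k in [3,j-1].
  j=3: rhs fails.
  j=4: rhs fails.
  j=5: rhs holds; lhs holds on [3,4]. k = 2.

2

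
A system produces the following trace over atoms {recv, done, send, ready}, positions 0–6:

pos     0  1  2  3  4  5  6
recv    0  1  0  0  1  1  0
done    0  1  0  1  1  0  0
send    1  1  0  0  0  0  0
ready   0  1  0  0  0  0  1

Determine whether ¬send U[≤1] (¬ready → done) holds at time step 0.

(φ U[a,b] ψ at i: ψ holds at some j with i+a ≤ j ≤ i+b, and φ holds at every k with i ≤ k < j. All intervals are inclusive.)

False

Need some j in [0,1] with (¬ready → done), and ¬send at every k in [0,j-1].
  j=0: (¬ready → done) false.
  j=1: (¬ready → done) holds, but ¬send fails at k=0 → not this j.
No j in the window works → until fails.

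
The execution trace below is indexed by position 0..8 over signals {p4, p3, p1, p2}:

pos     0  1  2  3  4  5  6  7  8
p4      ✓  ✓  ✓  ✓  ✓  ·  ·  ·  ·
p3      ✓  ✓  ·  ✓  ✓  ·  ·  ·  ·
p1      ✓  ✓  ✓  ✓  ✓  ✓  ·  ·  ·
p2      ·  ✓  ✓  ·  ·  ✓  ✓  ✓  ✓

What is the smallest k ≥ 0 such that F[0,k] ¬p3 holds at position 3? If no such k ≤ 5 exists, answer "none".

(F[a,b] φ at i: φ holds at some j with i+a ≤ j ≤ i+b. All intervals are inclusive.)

2

Scan j = 3,4,… for ¬p3:
  j=3: fails
  j=4: fails
  j=5: holds
First hit at j=5, so smallest k = 5-3 = 2.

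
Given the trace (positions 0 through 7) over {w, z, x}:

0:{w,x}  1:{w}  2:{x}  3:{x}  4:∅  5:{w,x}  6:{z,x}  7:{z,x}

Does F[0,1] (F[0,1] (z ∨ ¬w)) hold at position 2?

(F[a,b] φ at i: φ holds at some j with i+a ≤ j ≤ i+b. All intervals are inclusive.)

Holds

Check F[0,1] (z ∨ ¬w) at each j in [2,3]:
  j=2: holds (witness at 2)
  j=3: holds (witness at 3)
Found at j=2 → formula holds.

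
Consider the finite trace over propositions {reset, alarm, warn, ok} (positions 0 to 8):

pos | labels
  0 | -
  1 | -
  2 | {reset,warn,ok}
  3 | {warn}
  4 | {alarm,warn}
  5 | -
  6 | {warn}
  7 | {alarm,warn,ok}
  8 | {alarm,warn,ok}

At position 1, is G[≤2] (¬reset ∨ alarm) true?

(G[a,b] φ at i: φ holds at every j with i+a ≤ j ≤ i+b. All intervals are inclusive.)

Check (¬reset ∨ alarm) at every j in [1,3]:
  j=1: true
  j=2: false
  j=3: true
Fails at j=2 → formula fails.

No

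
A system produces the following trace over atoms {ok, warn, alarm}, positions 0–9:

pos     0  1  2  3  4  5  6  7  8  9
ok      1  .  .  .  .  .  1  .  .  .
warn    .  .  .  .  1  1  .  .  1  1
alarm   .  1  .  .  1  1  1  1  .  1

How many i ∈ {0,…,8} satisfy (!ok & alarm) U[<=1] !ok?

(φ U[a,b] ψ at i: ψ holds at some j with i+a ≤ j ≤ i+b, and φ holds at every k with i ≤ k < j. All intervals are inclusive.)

Evaluate at each i in [0,8]:
  i=0: ✗ (lhs fails at k=0 before rhs at j=1)
  i=1: ✓ (rhs at j=1)
  i=2: ✓ (rhs at j=2)
  i=3: ✓ (rhs at j=3)
  i=4: ✓ (rhs at j=4)
  i=5: ✓ (rhs at j=5)
  i=6: ✗ (lhs fails at k=6 before rhs at j=7)
  i=7: ✓ (rhs at j=7)
  i=8: ✓ (rhs at j=8)
Positions where it holds: {1, 2, 3, 4, 5, 7, 8} → 7.

7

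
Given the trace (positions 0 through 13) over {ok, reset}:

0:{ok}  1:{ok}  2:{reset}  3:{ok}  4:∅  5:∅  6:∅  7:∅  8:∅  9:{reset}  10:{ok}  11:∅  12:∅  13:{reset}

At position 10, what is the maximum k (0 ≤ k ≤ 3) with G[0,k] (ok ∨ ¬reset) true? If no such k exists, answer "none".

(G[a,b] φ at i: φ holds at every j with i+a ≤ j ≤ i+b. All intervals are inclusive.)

2

(ok ∨ ¬reset) must hold from j=10 onward; find where it first fails.
  j=10: holds
  j=11: holds
  j=12: holds
  j=13: fails
Holds on [10,12], so largest k = 2.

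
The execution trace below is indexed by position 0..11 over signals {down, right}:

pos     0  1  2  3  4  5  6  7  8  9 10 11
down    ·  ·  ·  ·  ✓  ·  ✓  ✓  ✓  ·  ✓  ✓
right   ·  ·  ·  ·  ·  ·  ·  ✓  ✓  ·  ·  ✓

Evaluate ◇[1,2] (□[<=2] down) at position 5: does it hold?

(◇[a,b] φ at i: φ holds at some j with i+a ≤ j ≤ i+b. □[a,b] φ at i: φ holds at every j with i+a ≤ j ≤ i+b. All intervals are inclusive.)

Yes

Check □[<=2] down at each j in [6,7]:
  j=6: holds on [6,8]
  j=7: fails at 9
Found at j=6 → formula holds.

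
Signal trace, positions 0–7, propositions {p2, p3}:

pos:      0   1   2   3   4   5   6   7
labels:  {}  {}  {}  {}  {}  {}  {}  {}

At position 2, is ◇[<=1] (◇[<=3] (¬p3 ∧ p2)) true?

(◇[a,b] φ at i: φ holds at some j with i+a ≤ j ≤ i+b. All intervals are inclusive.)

False

Check ◇[<=3] (¬p3 ∧ p2) at each j in [2,3]:
  j=2: fails (none in [2,5])
  j=3: fails (none in [3,6])
No position in the window satisfies it → formula fails.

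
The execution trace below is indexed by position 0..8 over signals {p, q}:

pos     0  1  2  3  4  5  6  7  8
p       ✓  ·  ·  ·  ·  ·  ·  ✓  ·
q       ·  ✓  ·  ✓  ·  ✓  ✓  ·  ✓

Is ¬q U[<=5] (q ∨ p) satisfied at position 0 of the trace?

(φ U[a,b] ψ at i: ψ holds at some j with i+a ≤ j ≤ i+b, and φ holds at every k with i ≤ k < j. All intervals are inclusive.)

Need some j in [0,5] with (q ∨ p), and ¬q at every k in [0,j-1].
  j=0: (q ∨ p) holds; no prefix to check → satisfied.

True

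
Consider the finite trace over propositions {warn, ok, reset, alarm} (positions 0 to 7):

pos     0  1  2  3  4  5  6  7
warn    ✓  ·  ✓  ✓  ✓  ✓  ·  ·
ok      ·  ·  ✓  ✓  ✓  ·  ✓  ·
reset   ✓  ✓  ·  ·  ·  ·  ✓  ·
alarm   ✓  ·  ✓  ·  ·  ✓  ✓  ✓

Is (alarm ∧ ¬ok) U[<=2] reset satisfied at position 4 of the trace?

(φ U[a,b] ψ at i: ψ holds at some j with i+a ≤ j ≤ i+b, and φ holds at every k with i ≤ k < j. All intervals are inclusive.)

Need some j in [4,6] with reset, and (alarm ∧ ¬ok) at every k in [4,j-1].
  j=4: reset false.
  j=5: reset false.
  j=6: reset holds, but (alarm ∧ ¬ok) fails at k=4 → not this j.
No j in the window works → until fails.

False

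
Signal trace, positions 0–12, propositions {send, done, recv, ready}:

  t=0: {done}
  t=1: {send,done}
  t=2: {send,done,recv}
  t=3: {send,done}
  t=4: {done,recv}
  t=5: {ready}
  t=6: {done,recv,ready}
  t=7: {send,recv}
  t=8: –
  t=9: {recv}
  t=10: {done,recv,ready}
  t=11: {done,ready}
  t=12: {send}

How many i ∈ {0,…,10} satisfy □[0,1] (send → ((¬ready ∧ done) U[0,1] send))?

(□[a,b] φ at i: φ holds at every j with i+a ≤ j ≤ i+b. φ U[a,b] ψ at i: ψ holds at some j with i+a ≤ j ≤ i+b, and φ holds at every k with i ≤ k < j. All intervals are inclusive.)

Evaluate at each i in [0,10]:
  i=0: ✓ (all of [0,1])
  i=1: ✓ (all of [1,2])
  i=2: ✓ (all of [2,3])
  i=3: ✓ (all of [3,4])
  i=4: ✓ (all of [4,5])
  i=5: ✓ (all of [5,6])
  i=6: ✓ (all of [6,7])
  i=7: ✓ (all of [7,8])
  i=8: ✓ (all of [8,9])
  i=9: ✓ (all of [9,10])
  i=10: ✓ (all of [10,11])
Positions where it holds: {0, 1, 2, 3, 4, 5, 6, 7, 8, 9, 10} → 11.

11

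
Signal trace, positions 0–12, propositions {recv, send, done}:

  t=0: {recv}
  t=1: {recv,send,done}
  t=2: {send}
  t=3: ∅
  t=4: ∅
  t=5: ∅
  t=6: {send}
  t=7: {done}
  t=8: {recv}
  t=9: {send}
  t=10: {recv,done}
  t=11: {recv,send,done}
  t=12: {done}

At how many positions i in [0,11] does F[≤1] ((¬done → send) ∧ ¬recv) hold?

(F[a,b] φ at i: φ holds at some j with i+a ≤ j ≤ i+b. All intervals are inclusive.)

8

Evaluate at each i in [0,11]:
  i=0: ✗ (none in [0,1])
  i=1: ✓ (witness j=2)
  i=2: ✓ (witness j=2)
  i=3: ✗ (none in [3,4])
  i=4: ✗ (none in [4,5])
  i=5: ✓ (witness j=6)
  i=6: ✓ (witness j=6)
  i=7: ✓ (witness j=7)
  i=8: ✓ (witness j=9)
  i=9: ✓ (witness j=9)
  i=10: ✗ (none in [10,11])
  i=11: ✓ (witness j=12)
Positions where it holds: {1, 2, 5, 6, 7, 8, 9, 11} → 8.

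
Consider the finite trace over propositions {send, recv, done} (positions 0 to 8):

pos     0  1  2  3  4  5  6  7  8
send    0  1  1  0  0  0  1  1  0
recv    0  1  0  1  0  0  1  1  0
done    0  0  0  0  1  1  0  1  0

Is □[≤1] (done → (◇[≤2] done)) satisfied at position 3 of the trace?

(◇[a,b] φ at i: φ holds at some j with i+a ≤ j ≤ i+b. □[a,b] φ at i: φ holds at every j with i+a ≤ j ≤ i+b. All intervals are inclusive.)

Holds

Check (done → (◇[≤2] done)) at every j in [3,4]:
  j=3: antecedent false → ✓
  j=4: antecedent true; consequent holds (witness at 4) → ✓
All positions satisfy it → formula holds.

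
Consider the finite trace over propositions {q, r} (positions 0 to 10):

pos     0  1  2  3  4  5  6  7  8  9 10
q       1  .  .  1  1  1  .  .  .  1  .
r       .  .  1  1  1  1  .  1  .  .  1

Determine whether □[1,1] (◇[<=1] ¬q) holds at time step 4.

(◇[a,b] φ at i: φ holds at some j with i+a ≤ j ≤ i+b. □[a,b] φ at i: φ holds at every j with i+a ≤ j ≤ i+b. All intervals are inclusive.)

Check ◇[<=1] ¬q at every j in [5,5]:
  j=5: holds (witness at 6)
All positions satisfy it → formula holds.

Yes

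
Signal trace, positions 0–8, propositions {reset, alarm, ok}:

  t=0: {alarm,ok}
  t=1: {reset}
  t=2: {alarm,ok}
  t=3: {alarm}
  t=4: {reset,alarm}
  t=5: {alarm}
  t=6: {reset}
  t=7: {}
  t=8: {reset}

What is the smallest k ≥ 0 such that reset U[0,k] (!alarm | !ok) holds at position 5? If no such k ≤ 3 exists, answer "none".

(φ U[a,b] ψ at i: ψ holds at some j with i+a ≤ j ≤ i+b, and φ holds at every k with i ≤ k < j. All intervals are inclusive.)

0

Need earliest j ≥ 5 with (!alarm | !ok), and reset at every k in [5,j-1].
  j=5: rhs holds (empty prefix). k = 0.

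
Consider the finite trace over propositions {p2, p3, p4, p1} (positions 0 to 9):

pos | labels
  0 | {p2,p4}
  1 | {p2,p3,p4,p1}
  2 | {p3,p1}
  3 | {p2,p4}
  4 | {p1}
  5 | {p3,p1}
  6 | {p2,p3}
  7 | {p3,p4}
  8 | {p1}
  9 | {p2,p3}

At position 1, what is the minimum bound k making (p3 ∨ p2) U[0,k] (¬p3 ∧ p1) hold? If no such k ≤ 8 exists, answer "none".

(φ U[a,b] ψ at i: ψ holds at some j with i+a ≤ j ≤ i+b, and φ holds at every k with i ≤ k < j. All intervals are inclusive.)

3

Need earliest j ≥ 1 with (¬p3 ∧ p1), and (p3 ∨ p2) at every k in [1,j-1].
  j=1: rhs fails.
  j=2: rhs fails.
  j=3: rhs fails.
  j=4: rhs holds; lhs holds on [1,3]. k = 3.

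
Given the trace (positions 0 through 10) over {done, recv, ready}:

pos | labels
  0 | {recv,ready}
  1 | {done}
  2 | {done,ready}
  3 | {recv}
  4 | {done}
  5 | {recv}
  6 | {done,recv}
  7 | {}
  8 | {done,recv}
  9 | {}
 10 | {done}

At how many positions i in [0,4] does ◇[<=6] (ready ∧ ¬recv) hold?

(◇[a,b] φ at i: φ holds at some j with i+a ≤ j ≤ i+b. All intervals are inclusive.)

3

Evaluate at each i in [0,4]:
  i=0: ✓ (witness j=2)
  i=1: ✓ (witness j=2)
  i=2: ✓ (witness j=2)
  i=3: ✗ (none in [3,9])
  i=4: ✗ (none in [4,10])
Positions where it holds: {0, 1, 2} → 3.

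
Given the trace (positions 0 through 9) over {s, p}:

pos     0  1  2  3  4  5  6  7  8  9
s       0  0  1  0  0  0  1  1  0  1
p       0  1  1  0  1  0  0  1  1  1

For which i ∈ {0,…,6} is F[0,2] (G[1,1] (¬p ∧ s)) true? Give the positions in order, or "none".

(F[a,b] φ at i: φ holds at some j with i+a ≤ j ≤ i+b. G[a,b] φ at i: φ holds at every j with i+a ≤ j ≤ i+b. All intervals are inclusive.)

Evaluate at each i in [0,6]:
  i=0: ✗ (none in [0,2])
  i=1: ✗ (none in [1,3])
  i=2: ✗ (none in [2,4])
  i=3: ✓ (witness j=5)
  i=4: ✓ (witness j=5)
  i=5: ✓ (witness j=5)
  i=6: ✗ (none in [6,8])

3, 4, 5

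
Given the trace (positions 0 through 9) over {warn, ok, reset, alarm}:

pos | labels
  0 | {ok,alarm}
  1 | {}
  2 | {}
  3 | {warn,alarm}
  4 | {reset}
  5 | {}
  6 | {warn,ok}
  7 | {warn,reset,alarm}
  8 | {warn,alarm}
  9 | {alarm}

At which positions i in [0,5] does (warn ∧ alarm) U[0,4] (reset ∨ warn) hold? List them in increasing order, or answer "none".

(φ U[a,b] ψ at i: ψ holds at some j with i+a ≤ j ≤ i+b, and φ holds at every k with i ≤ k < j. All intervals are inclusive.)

Evaluate at each i in [0,5]:
  i=0: ✗ (lhs fails at k=0 before rhs at j=3)
  i=1: ✗ (lhs fails at k=1 before rhs at j=3)
  i=2: ✗ (lhs fails at k=2 before rhs at j=3)
  i=3: ✓ (rhs at j=3)
  i=4: ✓ (rhs at j=4)
  i=5: ✗ (lhs fails at k=5 before rhs at j=6)

3, 4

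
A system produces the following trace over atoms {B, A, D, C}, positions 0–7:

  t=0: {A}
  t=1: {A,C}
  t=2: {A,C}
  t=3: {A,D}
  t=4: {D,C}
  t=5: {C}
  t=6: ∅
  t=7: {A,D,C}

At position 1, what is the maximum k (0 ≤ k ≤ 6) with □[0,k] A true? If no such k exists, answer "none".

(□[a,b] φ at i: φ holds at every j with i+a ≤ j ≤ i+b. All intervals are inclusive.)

2

A must hold from j=1 onward; find where it first fails.
  j=1: holds
  j=2: holds
  j=3: holds
  j=4: fails
Holds on [1,3], so largest k = 2.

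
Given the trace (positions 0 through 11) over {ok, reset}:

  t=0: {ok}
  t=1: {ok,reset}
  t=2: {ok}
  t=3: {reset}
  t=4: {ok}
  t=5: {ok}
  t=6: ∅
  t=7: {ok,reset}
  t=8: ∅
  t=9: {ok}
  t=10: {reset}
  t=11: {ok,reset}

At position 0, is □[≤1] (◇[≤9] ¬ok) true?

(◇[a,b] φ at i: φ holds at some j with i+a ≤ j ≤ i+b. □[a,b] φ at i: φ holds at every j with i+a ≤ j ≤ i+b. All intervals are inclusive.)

Holds

Check ◇[≤9] ¬ok at every j in [0,1]:
  j=0: holds (witness at 3)
  j=1: holds (witness at 3)
All positions satisfy it → formula holds.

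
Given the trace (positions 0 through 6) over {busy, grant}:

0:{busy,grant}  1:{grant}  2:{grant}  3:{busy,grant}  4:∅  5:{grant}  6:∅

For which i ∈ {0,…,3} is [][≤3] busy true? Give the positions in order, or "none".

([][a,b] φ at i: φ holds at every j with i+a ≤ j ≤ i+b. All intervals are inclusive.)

Evaluate at each i in [0,3]:
  i=0: ✗ (fails at j=1)
  i=1: ✗ (fails at j=1)
  i=2: ✗ (fails at j=2)
  i=3: ✗ (fails at j=4)

none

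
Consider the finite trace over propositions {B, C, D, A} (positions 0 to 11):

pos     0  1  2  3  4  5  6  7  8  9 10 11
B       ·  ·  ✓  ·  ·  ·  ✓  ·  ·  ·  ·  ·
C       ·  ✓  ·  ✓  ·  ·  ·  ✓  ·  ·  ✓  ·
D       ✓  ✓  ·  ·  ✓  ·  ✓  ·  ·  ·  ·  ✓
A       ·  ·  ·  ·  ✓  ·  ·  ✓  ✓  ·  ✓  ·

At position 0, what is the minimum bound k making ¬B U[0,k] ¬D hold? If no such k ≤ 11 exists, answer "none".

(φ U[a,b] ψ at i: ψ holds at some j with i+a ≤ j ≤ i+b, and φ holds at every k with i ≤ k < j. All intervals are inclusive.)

2

Need earliest j ≥ 0 with ¬D, and ¬B at every k in [0,j-1].
  j=0: rhs fails.
  j=1: rhs fails.
  j=2: rhs holds; lhs holds on [0,1]. k = 2.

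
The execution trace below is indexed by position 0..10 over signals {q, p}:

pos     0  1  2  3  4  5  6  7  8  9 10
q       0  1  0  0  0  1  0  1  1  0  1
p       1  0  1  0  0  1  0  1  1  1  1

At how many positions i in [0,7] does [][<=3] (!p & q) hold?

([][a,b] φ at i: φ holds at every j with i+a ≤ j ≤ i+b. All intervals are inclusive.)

Evaluate at each i in [0,7]:
  i=0: ✗ (fails at j=0)
  i=1: ✗ (fails at j=2)
  i=2: ✗ (fails at j=2)
  i=3: ✗ (fails at j=3)
  i=4: ✗ (fails at j=4)
  i=5: ✗ (fails at j=5)
  i=6: ✗ (fails at j=6)
  i=7: ✗ (fails at j=7)
Positions where it holds: {} → 0.

0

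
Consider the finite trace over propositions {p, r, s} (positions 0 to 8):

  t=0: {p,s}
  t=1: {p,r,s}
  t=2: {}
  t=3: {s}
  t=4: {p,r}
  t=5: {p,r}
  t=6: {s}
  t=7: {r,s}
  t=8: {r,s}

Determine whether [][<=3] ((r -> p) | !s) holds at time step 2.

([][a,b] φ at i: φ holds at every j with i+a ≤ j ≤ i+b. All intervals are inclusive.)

Yes

Check ((r -> p) | !s) at every j in [2,5]:
  j=2: true
  j=3: true
  j=4: true
  j=5: true
All positions satisfy it → formula holds.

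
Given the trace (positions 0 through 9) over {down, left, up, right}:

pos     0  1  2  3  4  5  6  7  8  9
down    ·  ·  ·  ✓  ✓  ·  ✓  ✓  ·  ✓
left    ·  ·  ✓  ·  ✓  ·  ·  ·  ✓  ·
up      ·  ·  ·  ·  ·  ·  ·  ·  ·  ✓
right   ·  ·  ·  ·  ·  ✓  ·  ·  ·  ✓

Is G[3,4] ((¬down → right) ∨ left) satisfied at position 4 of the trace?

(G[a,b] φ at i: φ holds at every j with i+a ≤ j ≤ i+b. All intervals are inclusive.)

Check ((¬down → right) ∨ left) at every j in [7,8]:
  j=7: true
  j=8: true
All positions satisfy it → formula holds.

Yes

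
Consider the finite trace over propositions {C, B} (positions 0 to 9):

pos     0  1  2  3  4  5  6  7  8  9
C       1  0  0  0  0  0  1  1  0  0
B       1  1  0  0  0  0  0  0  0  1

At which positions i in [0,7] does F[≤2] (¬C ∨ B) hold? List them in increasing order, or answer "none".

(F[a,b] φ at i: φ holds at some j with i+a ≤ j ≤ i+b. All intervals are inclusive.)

0, 1, 2, 3, 4, 5, 6, 7

Evaluate at each i in [0,7]:
  i=0: ✓ (witness j=0)
  i=1: ✓ (witness j=1)
  i=2: ✓ (witness j=2)
  i=3: ✓ (witness j=3)
  i=4: ✓ (witness j=4)
  i=5: ✓ (witness j=5)
  i=6: ✓ (witness j=8)
  i=7: ✓ (witness j=8)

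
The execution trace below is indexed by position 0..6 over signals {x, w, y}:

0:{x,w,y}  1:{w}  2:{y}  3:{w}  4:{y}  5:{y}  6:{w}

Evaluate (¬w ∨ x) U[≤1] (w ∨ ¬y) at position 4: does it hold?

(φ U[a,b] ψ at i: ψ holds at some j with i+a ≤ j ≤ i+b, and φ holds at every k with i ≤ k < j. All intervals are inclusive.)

Does not hold

Need some j in [4,5] with (w ∨ ¬y), and (¬w ∨ x) at every k in [4,j-1].
  j=4: (w ∨ ¬y) false.
  j=5: (w ∨ ¬y) false.
No j in the window works → until fails.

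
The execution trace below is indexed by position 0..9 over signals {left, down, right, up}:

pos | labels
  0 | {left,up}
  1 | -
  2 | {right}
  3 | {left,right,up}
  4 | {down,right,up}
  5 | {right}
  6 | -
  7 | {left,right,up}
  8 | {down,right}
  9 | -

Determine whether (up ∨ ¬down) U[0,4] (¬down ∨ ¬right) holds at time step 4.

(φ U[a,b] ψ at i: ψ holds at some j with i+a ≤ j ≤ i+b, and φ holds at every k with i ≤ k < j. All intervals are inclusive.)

Yes

Need some j in [4,8] with (¬down ∨ ¬right), and (up ∨ ¬down) at every k in [4,j-1].
  j=4: (¬down ∨ ¬right) false.
  j=5: (¬down ∨ ¬right) holds; (up ∨ ¬down) holds at every k in [4,4] → satisfied.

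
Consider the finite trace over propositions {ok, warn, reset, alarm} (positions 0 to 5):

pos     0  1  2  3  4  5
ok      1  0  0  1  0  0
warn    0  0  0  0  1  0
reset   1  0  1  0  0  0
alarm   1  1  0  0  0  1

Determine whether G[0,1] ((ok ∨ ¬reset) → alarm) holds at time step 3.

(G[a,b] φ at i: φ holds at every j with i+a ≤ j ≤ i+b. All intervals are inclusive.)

No

Check ((ok ∨ ¬reset) → alarm) at every j in [3,4]:
  j=3: antecedent true; consequent false → ✗
  j=4: antecedent true; consequent false → ✗
Fails at j=3 → formula fails.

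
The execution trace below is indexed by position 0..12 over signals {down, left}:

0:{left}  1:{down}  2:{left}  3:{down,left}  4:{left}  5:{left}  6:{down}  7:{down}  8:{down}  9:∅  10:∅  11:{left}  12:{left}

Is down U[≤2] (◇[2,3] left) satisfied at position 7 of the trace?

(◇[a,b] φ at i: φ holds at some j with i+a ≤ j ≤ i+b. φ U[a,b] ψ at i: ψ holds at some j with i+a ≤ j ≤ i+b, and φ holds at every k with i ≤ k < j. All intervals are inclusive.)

Need some j in [7,9] with ◇[2,3] left, and down at every k in [7,j-1].
  j=7: ◇[2,3] left — fails (none in [9,10]).
  j=8: ◇[2,3] left holds; down holds at every k in [7,7] → satisfied.

True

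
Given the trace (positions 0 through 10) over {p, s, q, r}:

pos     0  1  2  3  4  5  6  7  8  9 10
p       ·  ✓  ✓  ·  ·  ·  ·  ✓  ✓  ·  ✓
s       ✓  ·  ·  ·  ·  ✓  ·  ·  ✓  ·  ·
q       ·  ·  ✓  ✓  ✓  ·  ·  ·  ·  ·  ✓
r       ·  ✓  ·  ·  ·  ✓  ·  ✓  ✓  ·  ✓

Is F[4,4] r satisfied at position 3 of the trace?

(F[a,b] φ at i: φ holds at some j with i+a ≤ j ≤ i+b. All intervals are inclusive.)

Check r at each j in [7,7]:
  j=7: true
Found at j=7 → formula holds.

Yes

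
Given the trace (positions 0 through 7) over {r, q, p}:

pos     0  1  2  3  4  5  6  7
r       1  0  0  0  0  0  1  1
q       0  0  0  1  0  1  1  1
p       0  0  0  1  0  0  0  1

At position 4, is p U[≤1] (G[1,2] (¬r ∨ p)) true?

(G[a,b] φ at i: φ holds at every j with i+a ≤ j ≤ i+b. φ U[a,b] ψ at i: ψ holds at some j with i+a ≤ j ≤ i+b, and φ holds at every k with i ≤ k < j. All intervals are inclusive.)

False

Need some j in [4,5] with G[1,2] (¬r ∨ p), and p at every k in [4,j-1].
  j=4: G[1,2] (¬r ∨ p) — fails at 6.
  j=5: G[1,2] (¬r ∨ p) — fails at 6.
No j in the window works → until fails.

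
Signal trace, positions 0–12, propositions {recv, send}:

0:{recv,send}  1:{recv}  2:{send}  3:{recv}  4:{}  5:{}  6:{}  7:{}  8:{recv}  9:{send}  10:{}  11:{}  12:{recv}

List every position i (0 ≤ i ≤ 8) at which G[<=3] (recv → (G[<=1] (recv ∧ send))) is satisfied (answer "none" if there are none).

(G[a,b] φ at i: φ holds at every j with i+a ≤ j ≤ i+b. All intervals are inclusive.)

4

Evaluate at each i in [0,8]:
  i=0: ✗ (fails at j=0)
  i=1: ✗ (fails at j=1)
  i=2: ✗ (fails at j=3)
  i=3: ✗ (fails at j=3)
  i=4: ✓ (all of [4,7])
  i=5: ✗ (fails at j=8)
  i=6: ✗ (fails at j=8)
  i=7: ✗ (fails at j=8)
  i=8: ✗ (fails at j=8)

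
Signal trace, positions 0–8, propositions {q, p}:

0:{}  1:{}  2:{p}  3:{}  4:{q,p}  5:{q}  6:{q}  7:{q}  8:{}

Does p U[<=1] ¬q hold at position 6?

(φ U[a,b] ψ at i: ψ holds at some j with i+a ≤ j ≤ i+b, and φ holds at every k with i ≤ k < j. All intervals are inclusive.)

Need some j in [6,7] with ¬q, and p at every k in [6,j-1].
  j=6: ¬q false.
  j=7: ¬q false.
No j in the window works → until fails.

Does not hold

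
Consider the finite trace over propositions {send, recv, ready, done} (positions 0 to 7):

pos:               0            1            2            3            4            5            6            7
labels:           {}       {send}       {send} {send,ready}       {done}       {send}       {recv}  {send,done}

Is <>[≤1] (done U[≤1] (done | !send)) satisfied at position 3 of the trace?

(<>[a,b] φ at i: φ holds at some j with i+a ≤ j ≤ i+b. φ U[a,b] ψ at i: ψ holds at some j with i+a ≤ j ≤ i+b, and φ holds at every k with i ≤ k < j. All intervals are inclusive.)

Check (done U[≤1] (done | !send)) at each j in [3,4]:
  j=3: fails
  j=4: holds
Found at j=4 → formula holds.

Yes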